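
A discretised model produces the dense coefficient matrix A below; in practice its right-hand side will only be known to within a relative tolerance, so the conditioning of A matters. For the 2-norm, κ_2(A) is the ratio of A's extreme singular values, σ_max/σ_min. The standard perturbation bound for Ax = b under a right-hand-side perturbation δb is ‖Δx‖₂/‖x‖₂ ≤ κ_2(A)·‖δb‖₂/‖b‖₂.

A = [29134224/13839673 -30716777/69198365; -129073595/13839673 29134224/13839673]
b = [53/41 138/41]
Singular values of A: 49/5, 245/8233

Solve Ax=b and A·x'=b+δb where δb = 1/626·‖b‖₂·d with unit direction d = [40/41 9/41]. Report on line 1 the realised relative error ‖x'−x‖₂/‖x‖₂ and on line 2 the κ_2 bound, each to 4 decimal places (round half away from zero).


0.0029
0.5261

largest singular value 49/5, smallest 245/8233
κ = σ_max/σ_min = (49/5)/(245/8233) = 329.3200
perturbation bound = 329.3200·1/626 = 0.5261
solve Ax = b  →  x = [14.4544 65.6361]
‖b‖₂ = 3.6056 and ‖x‖₂ = 67.2089
re-solving with b+δb shifts x by Δx of norm 0.1935
realised ‖Δx‖/‖x‖ = 0.0029
tightness: 0.0029 against a bound of 0.5261 (unrounded ratio ≈ 0.0055)


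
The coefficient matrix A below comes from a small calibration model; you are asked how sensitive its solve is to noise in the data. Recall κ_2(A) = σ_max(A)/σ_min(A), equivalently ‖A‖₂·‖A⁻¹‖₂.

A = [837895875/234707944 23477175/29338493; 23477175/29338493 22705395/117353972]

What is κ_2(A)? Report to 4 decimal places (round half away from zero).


M = AᵀA = [438634665725625/32770861973056 12336433761375/4096357746632; 12336433761375/4096357746632 5552872634025/8192715493264]. tr(M)=274150003725/19494861376, det(M)=791015625/311917782016
λ_max, λ_min = (274150003725/19494861376 ± √75154369357428607625625/380049620069456613376)/2 = 225/16, 3515625/19494861376
σ_max=√(225/16)=(15/4), σ_min=√(3515625/19494861376)=(1875/139624) → κ = 279.2480

279.2480


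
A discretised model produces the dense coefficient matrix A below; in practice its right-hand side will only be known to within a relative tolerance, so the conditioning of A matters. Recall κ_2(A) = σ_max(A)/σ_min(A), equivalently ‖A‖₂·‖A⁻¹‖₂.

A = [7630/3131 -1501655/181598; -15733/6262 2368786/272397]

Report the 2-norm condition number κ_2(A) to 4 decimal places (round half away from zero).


M = AᵀA = [480394889/39212644 -1235189536/29409483; -1235189536/29409483 50819617249/352913796]. tr(M)=27571585625/176456898, det(M)=244140625/1411655184
λ_max, λ_min = (27571585625/176456898 ± √190042698432006250000/7784259212945601)/2 = 625/4, 390625/352913796
σ_max=√(625/4)=(25/2), σ_min=√(390625/352913796)=(625/18786) → κ = 375.7200

375.7200


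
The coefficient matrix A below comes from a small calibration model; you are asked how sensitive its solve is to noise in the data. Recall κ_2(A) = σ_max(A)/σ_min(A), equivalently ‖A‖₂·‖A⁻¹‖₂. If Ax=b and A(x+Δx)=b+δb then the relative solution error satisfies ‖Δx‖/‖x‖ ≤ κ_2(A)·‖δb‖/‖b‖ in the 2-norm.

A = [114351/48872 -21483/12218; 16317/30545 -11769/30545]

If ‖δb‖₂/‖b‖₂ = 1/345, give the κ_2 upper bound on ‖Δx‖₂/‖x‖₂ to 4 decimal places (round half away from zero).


0.6910

M = AᵀA = [204606441/35521600 -38362653/8880400; -38362653/8880400 7193349/2220100]. tr(M)=12788001/1420864, det(M)=2025/1420864
λ_max, λ_min = (12788001/1420864 ± √163521460577601/2018854506496)/2 = 9, 225/1420864
σ_max=√9=3, σ_min=√(225/1420864)=(15/1192) → κ = 238.4000
worst-case relative error ≤ 238.4000 × 1/345 = 0.6910


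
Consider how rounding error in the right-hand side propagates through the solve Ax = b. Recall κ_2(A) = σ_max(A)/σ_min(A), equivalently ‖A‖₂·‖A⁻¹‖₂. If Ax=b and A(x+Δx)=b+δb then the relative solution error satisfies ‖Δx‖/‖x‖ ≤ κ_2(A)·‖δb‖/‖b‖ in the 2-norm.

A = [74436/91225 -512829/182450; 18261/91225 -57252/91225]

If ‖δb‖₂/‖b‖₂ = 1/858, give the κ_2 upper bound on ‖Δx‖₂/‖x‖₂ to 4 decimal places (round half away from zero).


M = AᵀA = [3494457/4950625 -11976174/4950625; -11976174/4950625 164250297/19802500]. tr(M)=285165/31684, det(M)=81/31684
eigenvalues of AᵀA: λ = (tr ± √(tr²−4·det))/2 = 9, 9/31684
σ_max=√9=3, σ_min=√(9/31684)=(3/178) → κ = 178.0000
κ_2(A)·‖δb‖/‖b‖ = 0.2075

0.2075


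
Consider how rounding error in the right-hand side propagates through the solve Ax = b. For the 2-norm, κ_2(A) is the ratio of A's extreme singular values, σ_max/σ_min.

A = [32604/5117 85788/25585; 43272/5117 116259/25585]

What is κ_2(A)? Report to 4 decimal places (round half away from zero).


240.8000

M = AᵀA = [2935486800/26183689 1565558280/26183689; 1565558280/26183689 835029441/26183689]. tr(M)=13046769/90601, det(M)=32400/90601
eigenvalues of AᵀA: λ = (tr ± √(tr²−4·det))/2 = 144, 225/90601
so κ_2 = √(144 / (225/90601)) = 240.8000


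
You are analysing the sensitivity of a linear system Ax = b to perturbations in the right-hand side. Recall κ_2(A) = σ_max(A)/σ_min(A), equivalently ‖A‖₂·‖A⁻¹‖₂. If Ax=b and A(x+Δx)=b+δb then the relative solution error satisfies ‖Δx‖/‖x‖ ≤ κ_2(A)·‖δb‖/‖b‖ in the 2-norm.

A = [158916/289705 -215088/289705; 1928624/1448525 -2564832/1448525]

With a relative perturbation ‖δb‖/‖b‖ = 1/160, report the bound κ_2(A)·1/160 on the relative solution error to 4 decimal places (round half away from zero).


form AᵀA = [25745253904/12415530625 -34326151872/12415530625; -34326151872/12415530625 45768842496/12415530625] with trace 2860563856/496621225 and determinant 147456/496621225
λ_max, λ_min = (2860563856/496621225 ± √8182532655136174336/246632641120500625)/2 = 144/25, 1024/19864849
so κ_2 = √((144/25) / (1024/19864849)) = 334.2750
bound on ‖Δx‖/‖x‖: κ·ε = 334.2750·1/160 = 2.0892

2.0892


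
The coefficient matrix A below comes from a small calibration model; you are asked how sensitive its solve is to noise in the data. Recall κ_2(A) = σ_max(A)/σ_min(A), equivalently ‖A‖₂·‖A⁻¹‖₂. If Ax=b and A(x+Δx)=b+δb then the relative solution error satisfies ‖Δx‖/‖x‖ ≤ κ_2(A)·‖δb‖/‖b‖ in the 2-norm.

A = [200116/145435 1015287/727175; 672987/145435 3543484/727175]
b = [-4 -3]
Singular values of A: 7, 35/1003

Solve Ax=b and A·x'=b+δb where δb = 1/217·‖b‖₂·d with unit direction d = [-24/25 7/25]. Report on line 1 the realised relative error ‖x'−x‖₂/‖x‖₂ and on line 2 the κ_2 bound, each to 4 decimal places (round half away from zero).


largest singular value 7, smallest 35/1003
κ = σ_max/σ_min = 7/(35/1003) = 200.6000
κ_2(A)·‖δb‖/‖b‖ = 0.9244
solve Ax = b  →  x = [-62.6493 58.8768]
‖b‖ = 5.0000, ‖x‖ = 85.9733
Δx = A⁻¹·δb where δb = 1/217·5.0000·d; ‖Δx‖ = 0.6603
realised ‖Δx‖/‖x‖ = 0.0077
tightness: 0.0077 against a bound of 0.9244 (unrounded ratio ≈ 0.0083)

0.0077
0.9244


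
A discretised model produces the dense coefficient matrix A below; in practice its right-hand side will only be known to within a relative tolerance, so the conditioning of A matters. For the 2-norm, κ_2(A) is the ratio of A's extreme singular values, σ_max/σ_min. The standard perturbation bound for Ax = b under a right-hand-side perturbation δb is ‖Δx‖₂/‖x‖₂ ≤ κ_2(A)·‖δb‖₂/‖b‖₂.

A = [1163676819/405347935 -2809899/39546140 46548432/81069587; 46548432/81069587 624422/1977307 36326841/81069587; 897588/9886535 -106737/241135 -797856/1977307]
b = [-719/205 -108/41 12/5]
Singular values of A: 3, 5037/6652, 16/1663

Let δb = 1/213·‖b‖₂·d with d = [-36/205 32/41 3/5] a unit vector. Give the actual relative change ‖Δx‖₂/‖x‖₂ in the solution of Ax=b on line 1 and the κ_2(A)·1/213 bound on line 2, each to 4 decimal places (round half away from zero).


0.5837
1.4639

largest singular value 3, smallest 16/1663
condition number: 3 ÷ (16/1663) = 311.8125
bound on ‖Δx‖/‖x‖: κ·ε = 311.8125·1/213 = 1.4639
solve Ax = b  →  x = [-0.7010 -2.8689 -2.9584]
‖b‖ = 5.0000, ‖x‖ = 4.1802
δb = ε·‖b‖·d = [-0.0041 0.0183 0.0141]; solving A·Δx = δb gives ‖Δx‖ = 2.4398
dividing the unrounded norms, ‖Δx‖/‖x‖ = 0.5837
tightness: 0.5837 against a bound of 1.4639 (unrounded ratio ≈ 0.3987)


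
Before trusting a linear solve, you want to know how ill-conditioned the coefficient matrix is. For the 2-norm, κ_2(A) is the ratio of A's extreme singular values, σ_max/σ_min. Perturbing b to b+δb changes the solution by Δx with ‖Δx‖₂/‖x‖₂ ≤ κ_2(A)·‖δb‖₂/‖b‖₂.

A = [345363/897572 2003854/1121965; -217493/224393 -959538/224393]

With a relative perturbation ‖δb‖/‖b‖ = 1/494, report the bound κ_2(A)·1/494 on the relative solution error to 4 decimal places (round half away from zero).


M = AᵀA = [5184182737/4767073936 14396192289/2979421210; 14396192289/2979421210 159960119464/7448553025]. tr(M)=1599623129/70896400, det(M)=130321/17724100
eigenvalues of AᵀA: λ = (tr ± √(tr²−4·det))/2 = 361/16, 1444/4431025
so κ_2 = √((361/16) / (1444/4431025)) = 263.1250
bound on ‖Δx‖/‖x‖: κ·ε = 263.1250·1/494 = 0.5326

0.5326


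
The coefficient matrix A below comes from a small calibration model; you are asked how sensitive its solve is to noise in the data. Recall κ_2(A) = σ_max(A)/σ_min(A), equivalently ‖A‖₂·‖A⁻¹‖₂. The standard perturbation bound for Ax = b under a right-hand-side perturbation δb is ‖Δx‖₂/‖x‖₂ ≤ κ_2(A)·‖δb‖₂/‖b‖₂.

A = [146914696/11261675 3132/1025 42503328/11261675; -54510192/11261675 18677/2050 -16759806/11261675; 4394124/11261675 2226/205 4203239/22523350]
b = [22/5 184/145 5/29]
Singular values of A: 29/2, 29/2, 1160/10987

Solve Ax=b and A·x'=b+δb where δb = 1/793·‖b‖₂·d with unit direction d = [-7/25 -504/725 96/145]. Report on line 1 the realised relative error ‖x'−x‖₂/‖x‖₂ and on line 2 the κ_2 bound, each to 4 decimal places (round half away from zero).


0.0029
0.1732

σ_max = 29/2, σ_min = 1160/10987
condition number: (29/2) ÷ (1160/10987) = 137.3375
bound on ‖Δx‖/‖x‖: κ·ε = 137.3375·1/793 = 0.1732
solve Ax = b  →  x = [5.5479 0.1278 -18.1143]
2-norm of b is 4.5826; of x, 18.9452
δb = ε·‖b‖·d = [-0.0016 -0.0040 0.0038]; solving A·Δx = δb gives ‖Δx‖ = 0.0547
realised ‖Δx‖/‖x‖ = 0.0029
tightness: 0.0029 against a bound of 0.1732 (unrounded ratio ≈ 0.0167)


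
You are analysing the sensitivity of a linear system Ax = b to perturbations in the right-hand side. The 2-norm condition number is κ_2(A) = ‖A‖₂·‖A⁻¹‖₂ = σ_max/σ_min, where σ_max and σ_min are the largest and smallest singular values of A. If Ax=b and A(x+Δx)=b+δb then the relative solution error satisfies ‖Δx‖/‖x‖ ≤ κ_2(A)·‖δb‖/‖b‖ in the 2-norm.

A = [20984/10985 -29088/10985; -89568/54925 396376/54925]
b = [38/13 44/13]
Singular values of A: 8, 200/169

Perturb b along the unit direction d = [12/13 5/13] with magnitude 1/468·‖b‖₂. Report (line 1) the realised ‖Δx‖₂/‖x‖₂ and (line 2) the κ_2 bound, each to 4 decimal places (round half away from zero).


from the listed singular values, σ₁ = 8, σ_n = 200/169
κ = σ_max/σ_min = 8/(200/169) = 6.7600
worst-case relative error ≤ 6.7600 × 1/468 = 0.0144
solve Ax = b  →  x = [3.1748 1.1864]
‖b‖₂ = 4.4721 and ‖x‖₂ = 3.3892
δb = ε·‖b‖·d = [0.0088 0.0037]; solving A·Δx = δb gives ‖Δx‖ = 0.0081
realised ‖Δx‖/‖x‖ = 0.0024
tightness: 0.0024 against a bound of 0.0144 (unrounded ratio ≈ 0.1649)

0.0024
0.0144


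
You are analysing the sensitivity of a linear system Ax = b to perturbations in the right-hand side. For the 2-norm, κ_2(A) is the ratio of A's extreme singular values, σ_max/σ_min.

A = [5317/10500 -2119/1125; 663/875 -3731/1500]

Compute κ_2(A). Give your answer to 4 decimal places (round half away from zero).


M = AᵀA = [3662737/4410000 -335296/118125; -335296/118125 7885033/810000]. tr(M)=335465/31752, det(M)=28561/1016064
eigenvalues of AᵀA: λ = (tr ± √(tr²−4·det))/2 = 169/16, 169/63504
so κ_2 = √((169/16) / (169/63504)) = 63.0000

63.0000


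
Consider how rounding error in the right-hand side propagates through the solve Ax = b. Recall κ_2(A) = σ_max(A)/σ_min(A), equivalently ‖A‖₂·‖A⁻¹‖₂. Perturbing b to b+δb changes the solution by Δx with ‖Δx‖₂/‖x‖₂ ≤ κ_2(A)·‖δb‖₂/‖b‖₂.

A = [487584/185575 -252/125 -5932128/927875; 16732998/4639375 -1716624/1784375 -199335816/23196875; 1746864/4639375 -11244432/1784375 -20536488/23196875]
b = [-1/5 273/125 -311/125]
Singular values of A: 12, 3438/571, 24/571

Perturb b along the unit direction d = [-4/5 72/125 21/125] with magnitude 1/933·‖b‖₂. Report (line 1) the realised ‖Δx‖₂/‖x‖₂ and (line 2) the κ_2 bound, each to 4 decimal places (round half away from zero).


from the listed singular values, σ₁ = 12, σ_n = 24/571
κ = σ_max/σ_min = 12/(24/571) = 285.5000
bound on ‖Δx‖/‖x‖: κ·ε = 285.5000·1/933 = 0.3060
solve Ax = b  →  x = [22.0460 0.4550 8.9480]
‖b‖₂ = 3.3166 and ‖x‖₂ = 23.7970
with δb = [-0.0028 0.0020 0.0006], A·Δx = δb → ‖Δx‖ = 0.0846
relative error = 0.0036
realised/bound (from unrounded values) ≈ 0.0116

0.0036
0.3060


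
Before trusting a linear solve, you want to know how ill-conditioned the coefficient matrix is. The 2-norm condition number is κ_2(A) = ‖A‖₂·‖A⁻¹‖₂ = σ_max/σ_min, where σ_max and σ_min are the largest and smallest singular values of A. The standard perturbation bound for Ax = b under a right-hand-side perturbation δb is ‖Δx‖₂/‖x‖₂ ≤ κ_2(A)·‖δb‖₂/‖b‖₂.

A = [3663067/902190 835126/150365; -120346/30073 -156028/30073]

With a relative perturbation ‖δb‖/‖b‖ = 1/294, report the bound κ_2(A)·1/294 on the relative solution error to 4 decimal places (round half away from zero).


0.2645

M = AᵀA = [31454106529/967832100 3493296281/80652675; 3493296281/80652675 1552977236/26884225]. tr(M)=3494451481/38713284, det(M)=13032100/9678321
solving λ² − 3494451481/38713284·λ + 13032100/9678321 = 0 gives λ = 361/4, 144400/9678321
σ_max=√(361/4)=(19/2), σ_min=√(144400/9678321)=(380/3111) → κ = 77.7750
perturbation bound = 77.7750·1/294 = 0.2645


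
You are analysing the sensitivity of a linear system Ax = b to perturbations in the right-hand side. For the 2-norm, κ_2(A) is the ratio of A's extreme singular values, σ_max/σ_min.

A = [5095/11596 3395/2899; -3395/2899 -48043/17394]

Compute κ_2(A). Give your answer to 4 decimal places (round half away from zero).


M = AᵀA = [1244825/795664 2237305/596748; 2237305/596748 16112821/1790244]. tr(M)=75654709/7160976, det(M)=714025/28643904
solving λ² − 75654709/7160976·λ + 714025/28643904 = 0 gives λ = 169/16, 4225/1790244
κ = σ_max/σ_min = (13/4)/(65/1338) = 66.9000

66.9000


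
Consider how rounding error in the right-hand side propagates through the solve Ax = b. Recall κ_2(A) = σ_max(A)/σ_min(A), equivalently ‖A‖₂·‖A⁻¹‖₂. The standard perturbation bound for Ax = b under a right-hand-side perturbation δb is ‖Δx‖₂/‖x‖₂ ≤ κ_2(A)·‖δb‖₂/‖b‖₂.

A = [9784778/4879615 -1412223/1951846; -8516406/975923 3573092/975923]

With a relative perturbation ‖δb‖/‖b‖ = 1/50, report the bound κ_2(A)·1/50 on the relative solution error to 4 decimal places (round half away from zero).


form AᵀA = [1135616394664/14164570225 -94621448547/2832914045; -94621448547/2832914045 31565924785/2266331236] with trace 31548010049/335256100 and determinant 88529281/83814025
solving λ² − 31548010049/335256100·λ + 88529281/83814025 = 0 gives λ = 9409/100, 37636/3352561
κ = σ_max/σ_min = (97/10)/(194/1831) = 91.5500
κ_2(A)·‖δb‖/‖b‖ = 1.8310

1.8310


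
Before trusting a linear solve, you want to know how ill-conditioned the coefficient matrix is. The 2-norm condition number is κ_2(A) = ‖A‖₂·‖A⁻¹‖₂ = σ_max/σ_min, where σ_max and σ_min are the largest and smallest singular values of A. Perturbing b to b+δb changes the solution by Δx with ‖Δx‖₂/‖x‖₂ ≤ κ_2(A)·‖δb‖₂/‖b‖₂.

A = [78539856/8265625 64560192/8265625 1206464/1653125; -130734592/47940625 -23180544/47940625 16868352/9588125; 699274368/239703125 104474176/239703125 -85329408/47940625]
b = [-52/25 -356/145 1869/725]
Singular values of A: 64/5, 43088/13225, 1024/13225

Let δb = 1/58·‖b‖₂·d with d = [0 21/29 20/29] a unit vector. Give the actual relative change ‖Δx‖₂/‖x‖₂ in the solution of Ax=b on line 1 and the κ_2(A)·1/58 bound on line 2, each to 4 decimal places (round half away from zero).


from the listed singular values, σ₁ = 64/5, σ_n = 1024/13225
κ = σ_max/σ_min = (64/5)/(1024/13225) = 165.3125
κ_2(A)·‖δb‖/‖b‖ = 2.8502
solve Ax = b  →  x = [0.3795 -0.6362 -0.9822]
‖b‖₂ = 4.1231 and ‖x‖₂ = 1.2302
with δb = [0.0000 0.0515 0.0490], A·Δx = δb → ‖Δx‖ = 0.9181
realised ‖Δx‖/‖x‖ = 0.7463
so the bound overstates the realised error by a factor of ≈ 3.8191 (computed from the unrounded values)

0.7463
2.8502


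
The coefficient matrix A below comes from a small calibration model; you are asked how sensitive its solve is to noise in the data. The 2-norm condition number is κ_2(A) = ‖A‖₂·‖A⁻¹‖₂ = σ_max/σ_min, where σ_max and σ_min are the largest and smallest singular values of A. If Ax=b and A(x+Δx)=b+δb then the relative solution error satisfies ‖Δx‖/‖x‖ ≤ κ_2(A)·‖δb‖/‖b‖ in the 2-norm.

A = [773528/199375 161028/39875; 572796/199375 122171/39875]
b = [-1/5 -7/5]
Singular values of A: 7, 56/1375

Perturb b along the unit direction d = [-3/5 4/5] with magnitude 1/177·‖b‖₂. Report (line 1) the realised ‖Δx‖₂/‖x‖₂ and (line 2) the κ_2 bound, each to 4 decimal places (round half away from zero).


σ_max = 7, σ_min = 56/1375
κ = σ_max/σ_min = 7/(56/1375) = 171.8750
worst-case relative error ≤ 171.8750 × 1/177 = 0.9710
solve Ax = b  →  x = [17.6817 -17.0369]
2-norm of b is 1.4142; of x, 24.5540
with δb = [-0.0048 0.0064], A·Δx = δb → ‖Δx‖ = 0.1962
relative error = 0.0080
realised/bound (from unrounded values) ≈ 0.0082

0.0080
0.9710


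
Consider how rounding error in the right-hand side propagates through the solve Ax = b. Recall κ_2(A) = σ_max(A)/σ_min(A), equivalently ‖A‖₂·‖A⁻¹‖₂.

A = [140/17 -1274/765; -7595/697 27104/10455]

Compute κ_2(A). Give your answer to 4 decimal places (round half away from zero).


form AᵀA = [90631625/485809 -183477560/4372281; -183477560/4372281 373601284/39350529] with trace 4589389/23409 and determinant 240100/23409
λ_max, λ_min = (4589389/23409 ± √21040009389721/547981281)/2 = 196, 1225/23409
κ = σ_max/σ_min = 14/(35/153) = 61.2000

61.2000


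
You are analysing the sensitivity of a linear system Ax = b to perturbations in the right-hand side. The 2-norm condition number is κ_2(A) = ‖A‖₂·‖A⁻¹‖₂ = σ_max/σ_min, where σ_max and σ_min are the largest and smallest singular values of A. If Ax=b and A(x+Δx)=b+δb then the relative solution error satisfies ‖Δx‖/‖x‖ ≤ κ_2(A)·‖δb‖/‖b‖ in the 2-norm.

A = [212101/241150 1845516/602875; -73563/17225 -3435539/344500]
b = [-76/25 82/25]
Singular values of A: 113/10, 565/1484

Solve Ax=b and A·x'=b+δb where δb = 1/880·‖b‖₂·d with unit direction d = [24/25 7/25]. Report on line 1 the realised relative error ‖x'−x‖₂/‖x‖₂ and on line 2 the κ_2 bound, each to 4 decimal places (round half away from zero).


σ_max = 113/10, σ_min = 565/1484
condition number: (113/10) ÷ (565/1484) = 29.6800
κ_2(A)·‖δb‖/‖b‖ = 0.0337
solve Ax = b  →  x = [4.7129 -2.3472]
2-norm of b is 4.4721; of x, 5.2650
Δx = A⁻¹·δb where δb = 1/880·4.4721·d; ‖Δx‖ = 0.0133
relative error = 0.0025
realised/bound (from unrounded values) ≈ 0.0752

0.0025
0.0337


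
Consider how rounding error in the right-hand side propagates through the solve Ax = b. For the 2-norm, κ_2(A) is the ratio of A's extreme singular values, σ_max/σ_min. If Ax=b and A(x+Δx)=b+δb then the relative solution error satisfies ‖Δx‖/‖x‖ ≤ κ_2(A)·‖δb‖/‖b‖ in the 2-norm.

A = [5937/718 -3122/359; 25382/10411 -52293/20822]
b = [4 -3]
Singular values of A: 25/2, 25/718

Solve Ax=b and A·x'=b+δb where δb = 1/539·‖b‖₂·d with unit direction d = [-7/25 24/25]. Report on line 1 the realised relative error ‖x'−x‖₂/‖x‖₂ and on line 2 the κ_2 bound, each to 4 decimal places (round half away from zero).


0.0023
0.6660

σ_max = 25/2, σ_min = 25/718
κ_2(A) = (25/2) / (25/718) = 359.0000
worst-case relative error ≤ 359.0000 × 1/539 = 0.6660
solve Ax = b  →  x = [-83.0234 -79.4014]
‖b‖ = 5.0000, ‖x‖ = 114.8803
with δb = [-0.0026 0.0089], A·Δx = δb → ‖Δx‖ = 0.2664
dividing the unrounded norms, ‖Δx‖/‖x‖ = 0.0023
realised/bound (from unrounded values) ≈ 0.0035


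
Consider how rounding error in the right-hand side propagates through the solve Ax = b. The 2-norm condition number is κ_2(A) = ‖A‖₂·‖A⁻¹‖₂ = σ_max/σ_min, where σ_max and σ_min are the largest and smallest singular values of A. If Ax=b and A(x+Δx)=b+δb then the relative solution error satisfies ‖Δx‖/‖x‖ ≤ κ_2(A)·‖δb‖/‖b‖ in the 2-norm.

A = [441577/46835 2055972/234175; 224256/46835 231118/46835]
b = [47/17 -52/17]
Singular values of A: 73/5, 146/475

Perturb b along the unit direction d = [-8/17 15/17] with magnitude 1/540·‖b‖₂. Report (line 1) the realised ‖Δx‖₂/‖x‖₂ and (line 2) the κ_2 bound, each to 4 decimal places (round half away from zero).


largest singular value 73/5, smallest 146/475
condition number: (73/5) ÷ (146/475) = 47.5000
perturbation bound = 47.5000·1/540 = 0.0880
solve Ax = b  →  x = [9.0246 -9.3765]
2-norm of b is 4.1231; of x, 13.0139
with δb = [-0.0036 0.0067], A·Δx = δb → ‖Δx‖ = 0.0248
relative error = 0.0019
realised/bound (from unrounded values) ≈ 0.0217

0.0019
0.0880


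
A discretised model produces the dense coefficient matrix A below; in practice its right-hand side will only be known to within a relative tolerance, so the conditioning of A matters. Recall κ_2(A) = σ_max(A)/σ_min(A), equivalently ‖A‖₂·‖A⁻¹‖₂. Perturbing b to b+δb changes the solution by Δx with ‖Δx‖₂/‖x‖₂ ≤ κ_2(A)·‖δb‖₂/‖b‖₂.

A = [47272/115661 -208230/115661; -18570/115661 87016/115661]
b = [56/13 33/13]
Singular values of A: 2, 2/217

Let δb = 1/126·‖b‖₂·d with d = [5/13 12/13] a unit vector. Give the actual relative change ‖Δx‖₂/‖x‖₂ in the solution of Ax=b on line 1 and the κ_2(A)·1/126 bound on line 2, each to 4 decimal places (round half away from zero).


σ_max = 2, σ_min = 2/217
κ = σ_max/σ_min = 2/(2/217) = 217.0000
worst-case relative error ≤ 217.0000 × 1/126 = 1.7222
solve Ax = b  →  x = [423.7439 93.8049]
2-norm of b is 5.0000; of x, 434.0026
Δx = A⁻¹·δb where δb = 1/126·5.0000·d; ‖Δx‖ = 4.3056
dividing the unrounded norms, ‖Δx‖/‖x‖ = 0.0099
tightness: 0.0099 against a bound of 1.7222 (unrounded ratio ≈ 0.0058)

0.0099
1.7222


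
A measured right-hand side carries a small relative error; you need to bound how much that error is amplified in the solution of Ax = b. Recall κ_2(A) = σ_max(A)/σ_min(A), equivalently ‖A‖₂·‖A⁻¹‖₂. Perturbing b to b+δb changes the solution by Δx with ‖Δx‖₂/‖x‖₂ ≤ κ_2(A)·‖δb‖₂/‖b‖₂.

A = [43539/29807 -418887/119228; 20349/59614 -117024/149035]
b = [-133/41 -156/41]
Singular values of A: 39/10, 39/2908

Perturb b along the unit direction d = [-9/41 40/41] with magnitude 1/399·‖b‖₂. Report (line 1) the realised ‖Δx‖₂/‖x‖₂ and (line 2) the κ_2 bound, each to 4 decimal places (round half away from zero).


0.0042
0.7288

σ_max = 39/10, σ_min = 39/2908
κ_2(A) = (39/10) / (39/2908) = 290.8000
perturbation bound = 290.8000·1/399 = 0.7288
solve Ax = b  →  x = [-206.8797 -85.0888]
2-norm of b is 5.0000; of x, 223.6947
δb = ε·‖b‖·d = [-0.0028 0.0122]; solving A·Δx = δb gives ‖Δx‖ = 0.9344
dividing the unrounded norms, ‖Δx‖/‖x‖ = 0.0042
so the bound overstates the realised error by a factor of ≈ 174.4818 (computed from the unrounded values)


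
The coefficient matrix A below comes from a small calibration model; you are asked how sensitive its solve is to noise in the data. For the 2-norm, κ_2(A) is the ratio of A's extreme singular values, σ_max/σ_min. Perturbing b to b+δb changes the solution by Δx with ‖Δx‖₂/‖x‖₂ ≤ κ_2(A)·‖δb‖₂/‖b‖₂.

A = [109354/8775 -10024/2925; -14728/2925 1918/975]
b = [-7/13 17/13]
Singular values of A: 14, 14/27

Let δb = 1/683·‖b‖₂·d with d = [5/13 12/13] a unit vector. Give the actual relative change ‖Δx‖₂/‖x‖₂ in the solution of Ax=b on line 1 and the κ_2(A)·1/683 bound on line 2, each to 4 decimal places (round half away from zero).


σ_max = 14, σ_min = 14/27
condition number: 14 ÷ (14/27) = 27.0000
worst-case relative error ≤ 27.0000 × 1/683 = 0.0395
solve Ax = b  →  x = [0.4714 1.8714]
‖b‖₂ = 1.4142 and ‖x‖₂ = 1.9299
Δx = A⁻¹·δb where δb = 1/683·1.4142·d; ‖Δx‖ = 0.0040
relative error = 0.0021
realised/bound (from unrounded values) ≈ 0.0523

0.0021
0.0395


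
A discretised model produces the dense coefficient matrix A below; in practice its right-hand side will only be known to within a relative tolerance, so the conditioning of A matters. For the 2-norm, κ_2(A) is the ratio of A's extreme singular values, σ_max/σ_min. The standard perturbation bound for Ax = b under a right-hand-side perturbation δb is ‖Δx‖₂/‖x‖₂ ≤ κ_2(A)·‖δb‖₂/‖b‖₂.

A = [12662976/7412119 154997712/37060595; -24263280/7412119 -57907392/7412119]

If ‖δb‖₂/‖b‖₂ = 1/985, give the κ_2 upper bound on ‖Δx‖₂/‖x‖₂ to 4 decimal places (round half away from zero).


0.2724

AᵀA = [2591895216384/190102104049 31099822276608/950510520245; 31099822276608/950510520245 373203951319296/4752552601225]; tr = 2591723856384/28121613025, det = 132710400/1124864521
char-poly roots: 2304/25 and 1440000/1124864521
κ = σ_max/σ_min = (48/5)/(1200/33539) = 268.3120
worst-case relative error ≤ 268.3120 × 1/985 = 0.2724


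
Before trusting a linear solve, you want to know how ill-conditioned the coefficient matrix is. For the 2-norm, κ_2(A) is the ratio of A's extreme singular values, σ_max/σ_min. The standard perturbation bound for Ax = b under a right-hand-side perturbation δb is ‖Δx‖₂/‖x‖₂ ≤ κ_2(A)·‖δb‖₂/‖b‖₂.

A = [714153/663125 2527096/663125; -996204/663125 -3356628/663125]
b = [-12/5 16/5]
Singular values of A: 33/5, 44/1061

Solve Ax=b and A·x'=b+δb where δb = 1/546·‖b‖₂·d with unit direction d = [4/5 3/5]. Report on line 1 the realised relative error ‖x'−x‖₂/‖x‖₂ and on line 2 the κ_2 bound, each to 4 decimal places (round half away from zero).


0.2915
0.2915

from the listed singular values, σ₁ = 33/5, σ_n = 44/1061
κ_2(A) = (33/5) / (44/1061) = 159.1500
κ_2(A)·‖δb‖/‖b‖ = 0.2915
solve Ax = b  →  x = [-0.1697 -0.5818]
‖b‖ = 4.0000, ‖x‖ = 0.6061
δb = ε·‖b‖·d = [0.0059 0.0044]; solving A·Δx = δb gives ‖Δx‖ = 0.1767
realised ‖Δx‖/‖x‖ = 0.2915
realised/bound = 1 exactly: the bound is attained for this b and d


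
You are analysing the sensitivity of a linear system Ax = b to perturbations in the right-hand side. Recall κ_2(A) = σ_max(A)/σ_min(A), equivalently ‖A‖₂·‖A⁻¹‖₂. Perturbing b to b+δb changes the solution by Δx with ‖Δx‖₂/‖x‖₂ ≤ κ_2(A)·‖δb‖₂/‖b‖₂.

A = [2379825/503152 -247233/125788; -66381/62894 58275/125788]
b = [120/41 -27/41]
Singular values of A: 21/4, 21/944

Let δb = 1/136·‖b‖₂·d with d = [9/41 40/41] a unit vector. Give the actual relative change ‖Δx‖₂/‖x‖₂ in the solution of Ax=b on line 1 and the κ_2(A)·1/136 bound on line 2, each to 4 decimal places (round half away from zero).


from the listed singular values, σ₁ = 21/4, σ_n = 21/944
κ = σ_max/σ_min = (21/4)/(21/944) = 236.0000
κ_2(A)·‖δb‖/‖b‖ = 1.7353
solve Ax = b  →  x = [0.5275 -0.2198]
‖b‖₂ = 3.0000 and ‖x‖₂ = 0.5714
re-solving with b+δb shifts x by Δx of norm 0.9916
relative error = 1.7353
so the bound is sharp here: realised error equals the bound

1.7353
1.7353


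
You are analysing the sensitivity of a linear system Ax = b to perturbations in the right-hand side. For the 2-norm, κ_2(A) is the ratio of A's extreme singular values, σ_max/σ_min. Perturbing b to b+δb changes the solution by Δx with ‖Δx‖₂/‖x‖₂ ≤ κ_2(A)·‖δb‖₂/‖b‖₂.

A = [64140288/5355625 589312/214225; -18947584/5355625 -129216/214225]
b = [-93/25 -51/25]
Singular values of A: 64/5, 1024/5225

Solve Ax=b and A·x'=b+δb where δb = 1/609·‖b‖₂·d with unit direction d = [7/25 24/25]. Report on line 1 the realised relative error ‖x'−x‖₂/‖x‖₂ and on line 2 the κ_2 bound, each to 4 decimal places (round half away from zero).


0.0023
0.1072

from the listed singular values, σ₁ = 64/5, σ_n = 1024/5225
condition number: (64/5) ÷ (1024/5225) = 65.3125
bound on ‖Δx‖/‖x‖: κ·ε = 65.3125·1/609 = 0.1072
solve Ax = b  →  x = [3.1316 -14.9857]
‖b‖ = 4.2426, ‖x‖ = 15.3094
Δx = A⁻¹·δb where δb = 1/609·4.2426·d; ‖Δx‖ = 0.0355
relative error = 0.0023
tightness: 0.0023 against a bound of 0.1072 (unrounded ratio ≈ 0.0217)


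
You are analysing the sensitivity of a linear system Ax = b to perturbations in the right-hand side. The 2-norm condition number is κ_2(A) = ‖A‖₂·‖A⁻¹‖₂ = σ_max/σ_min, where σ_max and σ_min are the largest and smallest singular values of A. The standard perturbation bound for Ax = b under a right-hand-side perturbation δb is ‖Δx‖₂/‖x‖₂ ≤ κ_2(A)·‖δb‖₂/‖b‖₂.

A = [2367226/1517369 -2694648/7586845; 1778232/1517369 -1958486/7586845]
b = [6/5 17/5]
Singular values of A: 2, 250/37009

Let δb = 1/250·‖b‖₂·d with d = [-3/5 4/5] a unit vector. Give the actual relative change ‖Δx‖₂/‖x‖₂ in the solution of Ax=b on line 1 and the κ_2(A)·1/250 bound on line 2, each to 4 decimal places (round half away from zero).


0.0072
1.1843

from the listed singular values, σ₁ = 2, σ_n = 250/37009
κ = σ_max/σ_min = 2/(250/37009) = 296.0720
bound on ‖Δx‖/‖x‖: κ·ε = 296.0720·1/250 = 1.1843
solve Ax = b  →  x = [66.4548 288.5215]
2-norm of b is 3.6056; of x, 296.0758
δb = ε·‖b‖·d = [-0.0087 0.0115]; solving A·Δx = δb gives ‖Δx‖ = 2.1350
relative error = 0.0072
tightness: 0.0072 against a bound of 1.1843 (unrounded ratio ≈ 0.0061)


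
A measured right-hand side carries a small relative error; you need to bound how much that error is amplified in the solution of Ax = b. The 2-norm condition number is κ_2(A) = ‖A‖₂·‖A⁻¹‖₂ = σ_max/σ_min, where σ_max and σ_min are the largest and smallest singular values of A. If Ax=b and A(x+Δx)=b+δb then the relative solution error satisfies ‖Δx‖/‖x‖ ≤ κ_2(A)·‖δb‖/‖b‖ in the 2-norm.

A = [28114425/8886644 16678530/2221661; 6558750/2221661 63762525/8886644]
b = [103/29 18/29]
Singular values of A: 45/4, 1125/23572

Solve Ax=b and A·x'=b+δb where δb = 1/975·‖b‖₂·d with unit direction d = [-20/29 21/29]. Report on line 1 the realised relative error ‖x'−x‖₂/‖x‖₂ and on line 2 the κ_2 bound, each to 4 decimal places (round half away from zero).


σ_max = 45/4, σ_min = 1125/23572
condition number: (45/4) ÷ (1125/23572) = 235.7200
bound on ‖Δx‖/‖x‖: κ·ε = 235.7200·1/975 = 0.2418
solve Ax = b  →  x = [38.7848 -15.8715]
2-norm of b is 3.6056; of x, 41.9066
δb = ε·‖b‖·d = [-0.0026 0.0027]; solving A·Δx = δb gives ‖Δx‖ = 0.0775
relative error = 0.0018
realised/bound (from unrounded values) ≈ 0.0076

0.0018
0.2418


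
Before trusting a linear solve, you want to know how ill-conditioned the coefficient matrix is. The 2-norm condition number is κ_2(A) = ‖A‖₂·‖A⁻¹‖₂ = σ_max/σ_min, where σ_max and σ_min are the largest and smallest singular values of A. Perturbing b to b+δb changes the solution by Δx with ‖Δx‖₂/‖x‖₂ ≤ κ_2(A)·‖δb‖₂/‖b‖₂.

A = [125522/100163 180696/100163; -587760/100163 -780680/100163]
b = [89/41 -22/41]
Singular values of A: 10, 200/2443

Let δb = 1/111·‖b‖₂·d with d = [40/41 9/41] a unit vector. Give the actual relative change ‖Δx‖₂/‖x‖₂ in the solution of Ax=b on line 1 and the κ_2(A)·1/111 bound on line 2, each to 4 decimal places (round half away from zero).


0.0101
1.1005

from the listed singular values, σ₁ = 10, σ_n = 200/2443
condition number: 10 ÷ (200/2443) = 122.1500
κ_2(A)·‖δb‖/‖b‖ = 1.1005
solve Ax = b  →  x = [-19.4840 14.7380]
‖b‖₂ = 2.2361 and ‖x‖₂ = 24.4302
δb = ε·‖b‖·d = [0.0197 0.0044]; solving A·Δx = δb gives ‖Δx‖ = 0.2461
dividing the unrounded norms, ‖Δx‖/‖x‖ = 0.0101
realised/bound (from unrounded values) ≈ 0.0092


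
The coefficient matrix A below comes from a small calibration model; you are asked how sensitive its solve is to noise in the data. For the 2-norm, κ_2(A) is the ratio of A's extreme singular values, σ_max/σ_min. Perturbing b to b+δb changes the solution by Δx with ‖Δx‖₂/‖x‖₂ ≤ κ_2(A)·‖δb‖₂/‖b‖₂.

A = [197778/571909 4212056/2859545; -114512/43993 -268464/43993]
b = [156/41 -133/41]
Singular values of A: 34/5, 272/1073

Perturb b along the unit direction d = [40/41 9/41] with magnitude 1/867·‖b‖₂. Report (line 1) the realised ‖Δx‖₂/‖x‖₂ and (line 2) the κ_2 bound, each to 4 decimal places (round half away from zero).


0.0019
0.0309

largest singular value 34/5, smallest 272/1073
κ_2(A) = (34/5) / (272/1073) = 26.8250
bound on ‖Δx‖/‖x‖: κ·ε = 26.8250·1/867 = 0.0309
solve Ax = b  →  x = [-10.6980 5.0947]
‖b‖ = 5.0000, ‖x‖ = 11.8492
δb = ε·‖b‖·d = [0.0056 0.0013]; solving A·Δx = δb gives ‖Δx‖ = 0.0228
realised ‖Δx‖/‖x‖ = 0.0019
so the bound overstates the realised error by a factor of ≈ 16.1149 (computed from the unrounded values)


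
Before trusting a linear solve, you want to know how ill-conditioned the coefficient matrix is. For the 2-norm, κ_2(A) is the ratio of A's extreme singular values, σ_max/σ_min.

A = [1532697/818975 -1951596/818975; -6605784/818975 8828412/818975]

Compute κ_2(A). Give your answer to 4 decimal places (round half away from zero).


form AᵀA = [5471212653/79800125 -7294442364/79800125; -7294442364/79800125 9726304032/79800125] with trace 3039503337/15960025 and determinant 362673936/399000625
char-poly roots: 4761/25 and 76176/15960025
so κ_2 = √((4761/25) / (76176/15960025)) = 199.7500

199.7500


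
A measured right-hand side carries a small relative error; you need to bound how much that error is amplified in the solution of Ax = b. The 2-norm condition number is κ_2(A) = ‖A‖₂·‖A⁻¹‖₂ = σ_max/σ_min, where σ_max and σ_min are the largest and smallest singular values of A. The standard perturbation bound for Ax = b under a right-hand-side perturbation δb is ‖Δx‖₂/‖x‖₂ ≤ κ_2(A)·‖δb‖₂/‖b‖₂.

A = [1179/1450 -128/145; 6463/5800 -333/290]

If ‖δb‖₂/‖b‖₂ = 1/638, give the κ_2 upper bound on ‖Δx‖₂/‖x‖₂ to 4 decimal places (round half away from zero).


AᵀA = [2560441/1345600 -134379/67280; -134379/67280 7057/3364]; tr = 6401/1600, det = 1/400
solving λ² − 6401/1600·λ + 1/400 = 0 gives λ = 4, 1/1600
κ_2(A) = √(λ_max/λ_min) = √(4 / (1/1600)) = 80.0000
κ_2(A)·‖δb‖/‖b‖ = 0.1254

0.1254


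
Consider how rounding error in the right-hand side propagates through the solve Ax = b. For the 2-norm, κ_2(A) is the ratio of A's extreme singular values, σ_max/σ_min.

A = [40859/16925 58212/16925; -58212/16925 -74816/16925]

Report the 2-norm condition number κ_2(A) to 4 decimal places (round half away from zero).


42.3125

AᵀA = [202323793/11458225 269346924/11458225; 269346924/11458225 359442832/11458225]; tr = 22470665/458329, det = 614656/458329
char-poly roots: 49 and 12544/458329
κ = σ_max/σ_min = 7/(112/677) = 42.3125


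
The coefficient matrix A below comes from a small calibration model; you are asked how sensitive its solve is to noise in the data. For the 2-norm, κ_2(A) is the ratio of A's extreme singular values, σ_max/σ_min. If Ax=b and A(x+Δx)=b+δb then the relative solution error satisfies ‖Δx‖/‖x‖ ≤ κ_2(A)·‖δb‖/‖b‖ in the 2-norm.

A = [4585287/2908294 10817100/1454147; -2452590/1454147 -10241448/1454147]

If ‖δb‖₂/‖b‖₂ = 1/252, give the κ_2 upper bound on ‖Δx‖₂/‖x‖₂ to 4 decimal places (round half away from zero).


0.3033

AᵀA = [53609569209/10057281796 59355323370/2514320449; 59355323370/2514320449 263848881744/2514320449]; tr = 659729385/5982916, det = 3111696/1495729
char-poly roots: 441/4 and 28224/1495729
so κ_2 = √((441/4) / (28224/1495729)) = 76.4375
perturbation bound = 76.4375·1/252 = 0.3033


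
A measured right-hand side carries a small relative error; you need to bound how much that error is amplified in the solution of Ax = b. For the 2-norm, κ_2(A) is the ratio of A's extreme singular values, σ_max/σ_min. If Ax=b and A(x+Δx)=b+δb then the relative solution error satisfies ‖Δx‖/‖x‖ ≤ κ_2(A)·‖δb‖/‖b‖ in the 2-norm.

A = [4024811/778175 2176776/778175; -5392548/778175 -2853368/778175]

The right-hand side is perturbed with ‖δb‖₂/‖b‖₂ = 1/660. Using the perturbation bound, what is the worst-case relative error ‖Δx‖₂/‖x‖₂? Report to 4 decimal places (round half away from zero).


0.3468

form AᵀA = [1811147100721/24222253225 193184287128/4844450645; 193184287128/4844450645 515202507904/24222253225] with trace 321986105/3352561 and determinant 368947264/2095350625
λ_max, λ_min = (321986105/3352561 ± √64791959710336018209/7024790786700625)/2 = 2401/25, 153664/83814025
κ = σ_max/σ_min = (49/5)/(392/9155) = 228.8750
κ_2(A)·‖δb‖/‖b‖ = 0.3468


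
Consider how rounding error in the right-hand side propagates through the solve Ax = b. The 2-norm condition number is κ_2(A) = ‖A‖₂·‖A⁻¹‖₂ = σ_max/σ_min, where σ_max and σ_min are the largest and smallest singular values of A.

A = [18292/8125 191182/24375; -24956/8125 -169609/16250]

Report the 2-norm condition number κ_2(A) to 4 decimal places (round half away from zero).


AᵀA = [38295968/2640625 393849778/7921875; 393849778/7921875 16204285777/95062500]; tr = 5626541/30420, det = 334084/950625
solving λ² − 5626541/30420·λ + 334084/950625 = 0 gives λ = 4624/25, 289/152100
so κ_2 = √((4624/25) / (289/152100)) = 312.0000

312.0000


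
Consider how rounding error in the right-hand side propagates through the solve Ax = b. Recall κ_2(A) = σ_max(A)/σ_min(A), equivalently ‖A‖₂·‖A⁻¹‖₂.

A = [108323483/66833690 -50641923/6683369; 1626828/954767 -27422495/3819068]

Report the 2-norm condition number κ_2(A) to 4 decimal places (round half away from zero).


AᵀA = [29372374248529/5311227252100 -13020975761499/531122725210; -13020975761499/531122725210 92605634020729/849796360336]; tr = 1447132865861/12638256400, det = 3276990025/2022121024
λ_max, λ_min = (1447132865861/12638256400 ± √2093158145451166209021321/159725524832140960000)/2 = 11449/100, 7155625/505530256
σ_max=√(11449/100)=(107/10), σ_min=√(7155625/505530256)=(2675/22484) → κ = 89.9360

89.9360
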